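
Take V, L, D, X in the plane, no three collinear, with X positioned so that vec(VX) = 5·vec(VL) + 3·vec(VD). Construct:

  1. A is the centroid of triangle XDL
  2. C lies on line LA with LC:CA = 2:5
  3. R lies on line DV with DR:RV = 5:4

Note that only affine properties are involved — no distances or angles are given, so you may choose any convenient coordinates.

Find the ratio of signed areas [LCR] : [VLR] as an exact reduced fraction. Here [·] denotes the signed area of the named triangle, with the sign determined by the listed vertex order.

[LCR]:[VLR] = 8/7

Set V = (0, 0), L = (1, 0), D = (0, 1), X = (5, 3); any affine frame gives the same invariant.
1. A is the centroid of triangle XDL ⇒ A = (2, 4/3)
2. C lies on line LA with LC:CA = 2:5 ⇒ C = (9/7, 8/21)
3. R lies on line DV with DR:RV = 5:4 ⇒ R = (0, 4/9)
2·[LCR] = 32/63, 2·[VLR] = 4/9
[LCR]:[VLR] = 32/63:4/9 = 8/7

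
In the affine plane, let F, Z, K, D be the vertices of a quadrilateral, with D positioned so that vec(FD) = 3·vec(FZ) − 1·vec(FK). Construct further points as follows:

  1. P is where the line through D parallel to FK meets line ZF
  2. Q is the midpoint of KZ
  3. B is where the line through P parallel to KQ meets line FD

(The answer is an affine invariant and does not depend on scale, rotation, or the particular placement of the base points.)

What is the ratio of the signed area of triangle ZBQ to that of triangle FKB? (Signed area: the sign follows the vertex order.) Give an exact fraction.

Choose coordinates F = (0, 0), Z = (1, 0), K = (0, 1), D = (3, -1).
1. P is where the line through D parallel to FK meets line ZF ⇒ P = (3, 0)
2. Q is the midpoint of KZ ⇒ Q = (1/2, 1/2)
3. B is where the line through P parallel to KQ meets line FD ⇒ B = (9/2, -3/2)
2·[ZBQ] = 1, 2·[FKB] = -9/2
[ZBQ]:[FKB] = 1:-9/2 = -2/9

[ZBQ]:[FKB] = -2/9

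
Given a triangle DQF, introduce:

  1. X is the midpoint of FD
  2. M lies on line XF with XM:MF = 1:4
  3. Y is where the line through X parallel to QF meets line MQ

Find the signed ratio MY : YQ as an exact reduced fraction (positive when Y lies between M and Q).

MY:YQ = -1/5

Work in coordinates with D = (0, 0), Q = (1, 0), F = (0, 1).
1. X is the midpoint of FD ⇒ X = (0, 1/2)
2. M lies on line XF with XM:MF = 1:4 ⇒ M = (0, 3/5)
3. Y is where the line through X parallel to QF meets line MQ ⇒ Y = (-1/4, 3/4)
Y = M + t·(Q−M) with t = -1/4, so MY:YQ = t:(1−t) = -1/4:5/4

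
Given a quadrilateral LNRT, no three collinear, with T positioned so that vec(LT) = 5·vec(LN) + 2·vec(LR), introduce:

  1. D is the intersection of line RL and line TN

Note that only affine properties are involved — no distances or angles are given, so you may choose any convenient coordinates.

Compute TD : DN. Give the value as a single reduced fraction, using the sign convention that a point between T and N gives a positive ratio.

TD:DN = -5

Work in coordinates with L = (0, 0), N = (1, 0), R = (0, 1), T = (5, 2).
1. D is the intersection of line RL and line TN ⇒ D = (0, -1/2)
D = T + t·(N−T) with t = 5/4, so TD:DN = t:(1−t) = 5/4:-1/4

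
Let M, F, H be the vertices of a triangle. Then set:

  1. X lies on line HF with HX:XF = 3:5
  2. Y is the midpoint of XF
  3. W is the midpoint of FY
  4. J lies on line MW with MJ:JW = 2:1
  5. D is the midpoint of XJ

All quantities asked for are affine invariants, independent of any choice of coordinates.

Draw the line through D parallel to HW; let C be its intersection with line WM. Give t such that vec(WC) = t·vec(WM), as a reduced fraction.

Set M = (0, 0), F = (1, 0), H = (0, 1); any affine frame gives the same invariant.
1. X lies on line HF with HX:XF = 3:5 ⇒ X = (3/8, 5/8)
2. Y is the midpoint of XF ⇒ Y = (11/16, 5/16)
3. W is the midpoint of FY ⇒ W = (27/32, 5/32)
4. J lies on line MW with MJ:JW = 2:1 ⇒ J = (9/16, 5/48)
5. D is the midpoint of XJ ⇒ D = (15/32, 35/96)
through D parallel to HW: direction (27/32, -27/32); meets WM at C = (45/64, 25/192)
C = W + t·(M−W) with t = 1/6

t = 1/6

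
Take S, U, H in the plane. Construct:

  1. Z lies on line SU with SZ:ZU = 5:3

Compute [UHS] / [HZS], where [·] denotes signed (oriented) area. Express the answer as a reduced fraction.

[UHS]:[HZS] = -8/5

Set S = (0, 0), U = (1, 0), H = (0, 1); any affine frame gives the same invariant.
1. Z lies on line SU with SZ:ZU = 5:3 ⇒ Z = (5/8, 0)
2·[UHS] = 1, 2·[HZS] = -5/8
[UHS]:[HZS] = 1:-5/8 = -8/5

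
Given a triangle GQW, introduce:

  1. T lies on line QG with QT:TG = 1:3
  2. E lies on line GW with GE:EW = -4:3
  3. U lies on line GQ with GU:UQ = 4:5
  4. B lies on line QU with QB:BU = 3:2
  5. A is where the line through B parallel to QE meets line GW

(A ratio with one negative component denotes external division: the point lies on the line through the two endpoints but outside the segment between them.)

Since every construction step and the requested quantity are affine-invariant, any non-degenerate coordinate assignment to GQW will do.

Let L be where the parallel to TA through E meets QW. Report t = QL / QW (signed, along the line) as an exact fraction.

t = -4/23

Work in coordinates with G = (0, 0), Q = (1, 0), W = (0, 1).
1. T lies on line QG with QT:TG = 1:3 ⇒ T = (3/4, 0)
2. E lies on line GW with GE:EW = -4:3 ⇒ E = (0, 4)
3. U lies on line GQ with GU:UQ = 4:5 ⇒ U = (4/9, 0)
4. B lies on line QU with QB:BU = 3:2 ⇒ B = (2/3, 0)
5. A is where the line through B parallel to QE meets line GW ⇒ A = (0, 8/3)
through E parallel to TA: direction (-3/4, 8/3); meets QW at L = (27/23, -4/23)
L = Q + t·(W−Q) with t = -4/23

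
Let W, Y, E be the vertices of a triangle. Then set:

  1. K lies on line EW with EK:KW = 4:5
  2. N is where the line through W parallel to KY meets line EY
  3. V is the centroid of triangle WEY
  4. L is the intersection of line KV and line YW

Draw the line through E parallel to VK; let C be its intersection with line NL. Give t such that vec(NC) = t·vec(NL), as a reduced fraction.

Assign W = (0, 0), Y = (1, 0), E = (0, 1) — the answer is frame-independent, so this choice is without loss of generality.
1. K lies on line EW with EK:KW = 4:5 ⇒ K = (0, 5/9)
2. N is where the line through W parallel to KY meets line EY ⇒ N = (9/4, -5/4)
3. V is the centroid of triangle WEY ⇒ V = (1/3, 1/3)
4. L is the intersection of line KV and line YW ⇒ L = (5/6, 0)
through E parallel to VK: direction (-1/3, 2/9); meets NL at C = (-27/22, 20/11)
C = N + t·(L−N) with t = 27/11

t = 27/11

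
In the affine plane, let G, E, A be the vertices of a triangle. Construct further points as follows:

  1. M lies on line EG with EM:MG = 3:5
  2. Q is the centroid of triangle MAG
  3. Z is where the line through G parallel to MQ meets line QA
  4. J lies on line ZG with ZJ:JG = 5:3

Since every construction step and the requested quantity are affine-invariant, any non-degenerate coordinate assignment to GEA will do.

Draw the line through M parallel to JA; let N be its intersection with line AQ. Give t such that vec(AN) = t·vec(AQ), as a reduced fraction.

Work in coordinates with G = (0, 0), E = (1, 0), A = (0, 1).
1. M lies on line EG with EM:MG = 3:5 ⇒ M = (5/8, 0)
2. Q is the centroid of triangle MAG ⇒ Q = (5/24, 1/3)
3. Z is where the line through G parallel to MQ meets line QA ⇒ Z = (5/12, -1/3)
4. J lies on line ZG with ZJ:JG = 5:3 ⇒ J = (5/32, -1/8)
through M parallel to JA: direction (-5/32, 9/8); meets AQ at N = (7/8, -9/5)
N = A + t·(Q−A) with t = 21/5

t = 21/5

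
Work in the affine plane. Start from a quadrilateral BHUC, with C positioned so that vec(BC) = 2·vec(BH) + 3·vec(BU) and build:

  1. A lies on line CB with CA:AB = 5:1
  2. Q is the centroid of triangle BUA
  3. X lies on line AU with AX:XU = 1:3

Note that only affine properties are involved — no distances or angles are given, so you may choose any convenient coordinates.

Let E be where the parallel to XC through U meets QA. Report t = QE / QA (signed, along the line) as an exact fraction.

Work in coordinates with B = (0, 0), H = (1, 0), U = (0, 1), C = (2, 3).
1. A lies on line CB with CA:AB = 5:1 ⇒ A = (1/3, 1/2)
2. Q is the centroid of triangle BUA ⇒ Q = (1/9, 1/2)
3. X lies on line AU with AX:XU = 1:3 ⇒ X = (1/4, 5/8)
through U parallel to XC: direction (7/4, 19/8); meets QA at E = (-7/19, 1/2)
E = Q + t·(A−Q) with t = -41/19

t = -41/19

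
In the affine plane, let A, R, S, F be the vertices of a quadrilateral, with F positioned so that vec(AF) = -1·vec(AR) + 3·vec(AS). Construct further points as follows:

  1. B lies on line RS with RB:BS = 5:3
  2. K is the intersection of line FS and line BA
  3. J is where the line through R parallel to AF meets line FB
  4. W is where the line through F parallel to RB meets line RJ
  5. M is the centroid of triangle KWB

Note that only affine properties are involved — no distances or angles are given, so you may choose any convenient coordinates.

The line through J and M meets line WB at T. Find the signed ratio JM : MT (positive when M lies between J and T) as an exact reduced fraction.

JM:MT = -337/7

Work in coordinates with A = (0, 0), R = (1, 0), S = (0, 1), F = (-1, 3).
1. B lies on line RS with RB:BS = 5:3 ⇒ B = (3/8, 5/8)
2. K is the intersection of line FS and line BA ⇒ K = (3/11, 5/11)
3. J is where the line through R parallel to AF meets line FB ⇒ J = (19/14, -15/14)
4. W is where the line through F parallel to RB meets line RJ ⇒ W = (1/2, 3/2)
5. M is the centroid of triangle KWB ⇒ M = (101/264, 227/264)
line JM meets WB at T = (543/1348, 1105/1348)
M = J + t·(T−J) with t = 337/330, so JM:MT = 337/330:-7/330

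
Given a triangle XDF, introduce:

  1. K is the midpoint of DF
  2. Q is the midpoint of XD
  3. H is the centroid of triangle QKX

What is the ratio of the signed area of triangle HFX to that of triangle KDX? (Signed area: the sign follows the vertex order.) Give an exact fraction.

Assign X = (0, 0), D = (1, 0), F = (0, 1) — the answer is frame-independent, so this choice is without loss of generality.
1. K is the midpoint of DF ⇒ K = (1/2, 1/2)
2. Q is the midpoint of XD ⇒ Q = (1/2, 0)
3. H is the centroid of triangle QKX ⇒ H = (1/3, 1/6)
2·[HFX] = 1/3, 2·[KDX] = -1/2
[HFX]:[KDX] = 1/3:-1/2 = -2/3

[HFX]:[KDX] = -2/3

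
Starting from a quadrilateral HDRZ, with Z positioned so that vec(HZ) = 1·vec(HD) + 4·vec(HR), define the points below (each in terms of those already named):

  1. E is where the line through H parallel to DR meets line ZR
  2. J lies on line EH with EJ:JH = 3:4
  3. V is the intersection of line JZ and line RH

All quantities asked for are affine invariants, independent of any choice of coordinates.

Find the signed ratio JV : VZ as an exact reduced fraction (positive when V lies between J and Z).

Work in coordinates with H = (0, 0), D = (1, 0), R = (0, 1), Z = (1, 4).
1. E is where the line through H parallel to DR meets line ZR ⇒ E = (-1/4, 1/4)
2. J lies on line EH with EJ:JH = 3:4 ⇒ J = (-1/7, 1/7)
3. V is the intersection of line JZ and line RH ⇒ V = (0, 5/8)
V = J + t·(Z−J) with t = 1/8, so JV:VZ = t:(1−t) = 1/8:7/8

JV:VZ = 1/7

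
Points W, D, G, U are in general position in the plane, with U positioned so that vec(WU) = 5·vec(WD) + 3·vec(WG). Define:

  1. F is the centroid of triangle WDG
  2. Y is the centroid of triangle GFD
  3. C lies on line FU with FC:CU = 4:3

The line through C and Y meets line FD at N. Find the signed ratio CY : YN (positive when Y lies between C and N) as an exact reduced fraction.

Set W = (0, 0), D = (1, 0), G = (0, 1), U = (5, 3); any affine frame gives the same invariant.
1. F is the centroid of triangle WDG ⇒ F = (1/3, 1/3)
2. Y is the centroid of triangle GFD ⇒ Y = (4/9, 4/9)
3. C lies on line FU with FC:CU = 4:3 ⇒ C = (3, 13/7)
line CY meets FD at N = (97/339, 121/339)
Y = C + t·(N−C) with t = 113/120, so CY:YN = 113/120:7/120

CY:YN = 113/7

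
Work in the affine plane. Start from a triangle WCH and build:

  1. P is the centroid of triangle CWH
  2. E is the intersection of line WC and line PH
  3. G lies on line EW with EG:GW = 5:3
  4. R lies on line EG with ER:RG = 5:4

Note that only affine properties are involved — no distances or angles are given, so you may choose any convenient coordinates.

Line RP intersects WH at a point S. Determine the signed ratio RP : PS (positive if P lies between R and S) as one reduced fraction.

Choose coordinates W = (0, 0), C = (1, 0), H = (0, 1).
1. P is the centroid of triangle CWH ⇒ P = (1/3, 1/3)
2. E is the intersection of line WC and line PH ⇒ E = (1/2, 0)
3. G lies on line EW with EG:GW = 5:3 ⇒ G = (3/16, 0)
4. R lies on line EG with ER:RG = 5:4 ⇒ R = (47/144, 0)
line RP meets WH at S = (0, -47/3)
P = R + t·(S−R) with t = -1/47, so RP:PS = -1/47:48/47

RP:PS = -1/48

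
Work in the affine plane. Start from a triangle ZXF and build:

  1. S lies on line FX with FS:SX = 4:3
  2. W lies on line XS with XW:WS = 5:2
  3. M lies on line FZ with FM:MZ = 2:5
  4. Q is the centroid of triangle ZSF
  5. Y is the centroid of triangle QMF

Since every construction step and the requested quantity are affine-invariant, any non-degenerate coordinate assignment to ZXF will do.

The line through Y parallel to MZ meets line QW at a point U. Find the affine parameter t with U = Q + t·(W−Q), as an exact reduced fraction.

t = -28/111

Choose coordinates Z = (0, 0), X = (1, 0), F = (0, 1).
1. S lies on line FX with FS:SX = 4:3 ⇒ S = (4/7, 3/7)
2. W lies on line XS with XW:WS = 5:2 ⇒ W = (34/49, 15/49)
3. M lies on line FZ with FM:MZ = 2:5 ⇒ M = (0, 5/7)
4. Q is the centroid of triangle ZSF ⇒ Q = (4/21, 10/21)
5. Y is the centroid of triangle QMF ⇒ Y = (4/63, 46/63)
through Y parallel to MZ: direction (0, -5/7); meets QW at U = (4/63, 1210/2331)
U = Q + t·(W−Q) with t = -28/111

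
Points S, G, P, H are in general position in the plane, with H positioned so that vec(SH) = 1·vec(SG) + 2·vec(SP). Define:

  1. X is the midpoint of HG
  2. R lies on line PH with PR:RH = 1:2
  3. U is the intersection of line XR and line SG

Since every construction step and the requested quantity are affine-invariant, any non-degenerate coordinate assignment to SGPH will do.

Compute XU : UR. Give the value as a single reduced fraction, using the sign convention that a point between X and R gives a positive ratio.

XU:UR = -3/4

Set S = (0, 0), G = (1, 0), P = (0, 1), H = (1, 2); any affine frame gives the same invariant.
1. X is the midpoint of HG ⇒ X = (1, 1)
2. R lies on line PH with PR:RH = 1:2 ⇒ R = (1/3, 4/3)
3. U is the intersection of line XR and line SG ⇒ U = (3, 0)
U = X + t·(R−X) with t = -3, so XU:UR = t:(1−t) = -3:4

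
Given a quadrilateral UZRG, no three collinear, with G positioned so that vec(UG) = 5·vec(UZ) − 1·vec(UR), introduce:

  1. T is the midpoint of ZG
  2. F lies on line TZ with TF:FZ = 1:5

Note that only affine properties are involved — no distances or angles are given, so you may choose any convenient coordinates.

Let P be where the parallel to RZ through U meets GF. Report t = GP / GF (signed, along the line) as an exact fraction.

Choose coordinates U = (0, 0), Z = (1, 0), R = (0, 1), G = (5, -1).
1. T is the midpoint of ZG ⇒ T = (3, -1/2)
2. F lies on line TZ with TF:FZ = 1:5 ⇒ F = (8/3, -5/12)
through U parallel to RZ: direction (1, -1); meets GF at P = (-1/3, 1/3)
P = G + t·(F−G) with t = 16/7

t = 16/7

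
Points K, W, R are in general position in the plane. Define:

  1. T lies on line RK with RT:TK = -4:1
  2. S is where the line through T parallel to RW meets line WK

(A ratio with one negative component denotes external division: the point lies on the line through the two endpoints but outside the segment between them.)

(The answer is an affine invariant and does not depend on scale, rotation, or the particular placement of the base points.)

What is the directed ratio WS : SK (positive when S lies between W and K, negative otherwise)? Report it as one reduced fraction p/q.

Work in coordinates with K = (0, 0), W = (1, 0), R = (0, 1).
1. T lies on line RK with RT:TK = -4:1 ⇒ T = (0, -1/3)
2. S is where the line through T parallel to RW meets line WK ⇒ S = (-1/3, 0)
S = W + t·(K−W) with t = 4/3, so WS:SK = t:(1−t) = 4/3:-1/3

WS:SK = -4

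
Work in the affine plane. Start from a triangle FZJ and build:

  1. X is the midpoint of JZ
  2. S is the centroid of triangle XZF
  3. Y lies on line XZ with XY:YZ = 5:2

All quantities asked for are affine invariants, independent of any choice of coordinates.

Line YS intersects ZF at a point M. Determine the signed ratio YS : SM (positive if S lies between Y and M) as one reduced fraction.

Set F = (0, 0), Z = (1, 0), J = (0, 1); any affine frame gives the same invariant.
1. X is the midpoint of JZ ⇒ X = (1/2, 1/2)
2. S is the centroid of triangle XZF ⇒ S = (1/2, 1/6)
3. Y lies on line XZ with XY:YZ = 5:2 ⇒ Y = (6/7, 1/7)
line YS meets ZF at M = (3, 0)
S = Y + t·(M−Y) with t = -1/6, so YS:SM = -1/6:7/6

YS:SM = -1/7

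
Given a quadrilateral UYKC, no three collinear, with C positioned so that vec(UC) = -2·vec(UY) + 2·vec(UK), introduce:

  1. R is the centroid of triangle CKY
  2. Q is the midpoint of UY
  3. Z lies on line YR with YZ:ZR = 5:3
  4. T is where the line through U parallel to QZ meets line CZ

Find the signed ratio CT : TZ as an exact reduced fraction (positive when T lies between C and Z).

Work in coordinates with U = (0, 0), Y = (1, 0), K = (0, 1), C = (-2, 2).
1. R is the centroid of triangle CKY ⇒ R = (-1/3, 1)
2. Q is the midpoint of UY ⇒ Q = (1/2, 0)
3. Z lies on line YR with YZ:ZR = 5:3 ⇒ Z = (1/6, 5/8)
4. T is where the line through U parallel to QZ meets line CZ ⇒ T = (-76/129, 95/86)
T = C + t·(Z−C) with t = 28/43, so CT:TZ = t:(1−t) = 28/43:15/43

CT:TZ = 28/15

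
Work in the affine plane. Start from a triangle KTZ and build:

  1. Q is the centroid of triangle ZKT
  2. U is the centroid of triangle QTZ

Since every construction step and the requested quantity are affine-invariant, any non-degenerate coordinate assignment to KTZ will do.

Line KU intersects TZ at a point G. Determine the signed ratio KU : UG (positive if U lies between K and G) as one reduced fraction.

KU:UG = 8

Assign K = (0, 0), T = (1, 0), Z = (0, 1) — the answer is frame-independent, so this choice is without loss of generality.
1. Q is the centroid of triangle ZKT ⇒ Q = (1/3, 1/3)
2. U is the centroid of triangle QTZ ⇒ U = (4/9, 4/9)
line KU meets TZ at G = (1/2, 1/2)
U = K + t·(G−K) with t = 8/9, so KU:UG = 8/9:1/9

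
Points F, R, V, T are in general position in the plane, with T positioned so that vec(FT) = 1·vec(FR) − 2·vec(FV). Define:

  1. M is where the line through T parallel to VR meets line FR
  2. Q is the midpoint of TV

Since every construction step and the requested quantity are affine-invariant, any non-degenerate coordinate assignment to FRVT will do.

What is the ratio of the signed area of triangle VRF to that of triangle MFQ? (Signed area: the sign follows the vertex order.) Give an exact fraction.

Choose coordinates F = (0, 0), R = (1, 0), V = (0, 1), T = (1, -2).
1. M is where the line through T parallel to VR meets line FR ⇒ M = (-1, 0)
2. Q is the midpoint of TV ⇒ Q = (1/2, -1/2)
2·[VRF] = -1, 2·[MFQ] = -1/2
[VRF]:[MFQ] = -1:-1/2 = 2

[VRF]:[MFQ] = 2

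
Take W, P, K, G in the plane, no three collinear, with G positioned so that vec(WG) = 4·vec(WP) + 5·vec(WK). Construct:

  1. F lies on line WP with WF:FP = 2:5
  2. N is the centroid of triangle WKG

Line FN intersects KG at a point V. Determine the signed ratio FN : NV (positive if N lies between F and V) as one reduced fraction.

FN:NV = 20/7

Choose coordinates W = (0, 0), P = (1, 0), K = (0, 1), G = (4, 5).
1. F lies on line WP with WF:FP = 2:5 ⇒ F = (2/7, 0)
2. N is the centroid of triangle WKG ⇒ N = (4/3, 2)
line FN meets KG at V = (17/10, 27/10)
N = F + t·(V−F) with t = 20/27, so FN:NV = 20/27:7/27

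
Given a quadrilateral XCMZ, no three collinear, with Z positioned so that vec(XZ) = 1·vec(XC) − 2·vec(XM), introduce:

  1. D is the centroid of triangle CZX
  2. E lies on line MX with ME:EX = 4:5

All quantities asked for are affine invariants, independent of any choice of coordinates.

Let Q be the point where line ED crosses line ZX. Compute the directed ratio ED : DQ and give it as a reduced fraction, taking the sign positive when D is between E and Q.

Set X = (0, 0), C = (1, 0), M = (0, 1), Z = (1, -2); any affine frame gives the same invariant.
1. D is the centroid of triangle CZX ⇒ D = (2/3, -2/3)
2. E lies on line MX with ME:EX = 4:5 ⇒ E = (0, 5/9)
line ED meets ZX at Q = (-10/3, 20/3)
D = E + t·(Q−E) with t = -1/5, so ED:DQ = -1/5:6/5

ED:DQ = -1/6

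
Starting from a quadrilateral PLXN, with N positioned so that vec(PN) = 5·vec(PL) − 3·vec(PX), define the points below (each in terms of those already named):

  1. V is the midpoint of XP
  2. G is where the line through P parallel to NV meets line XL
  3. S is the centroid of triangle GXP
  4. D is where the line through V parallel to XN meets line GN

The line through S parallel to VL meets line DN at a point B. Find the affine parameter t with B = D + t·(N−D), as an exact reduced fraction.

Assign P = (0, 0), L = (1, 0), X = (0, 1), N = (5, -3) — the answer is frame-independent, so this choice is without loss of generality.
1. V is the midpoint of XP ⇒ V = (0, 1/2)
2. G is where the line through P parallel to NV meets line XL ⇒ G = (10/3, -7/3)
3. S is the centroid of triangle GXP ⇒ S = (10/9, -4/9)
4. D is where the line through V parallel to XN meets line GN ⇒ D = (15/4, -5/2)
through S parallel to VL: direction (1, -1/2); meets DN at B = (100/9, -49/9)
B = D + t·(N−D) with t = 53/9

t = 53/9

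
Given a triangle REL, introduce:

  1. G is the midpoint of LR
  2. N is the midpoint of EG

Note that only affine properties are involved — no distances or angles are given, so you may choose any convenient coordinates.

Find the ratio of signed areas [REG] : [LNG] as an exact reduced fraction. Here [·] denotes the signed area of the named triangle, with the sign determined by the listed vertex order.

[REG]:[LNG] = -2

Set R = (0, 0), E = (1, 0), L = (0, 1); any affine frame gives the same invariant.
1. G is the midpoint of LR ⇒ G = (0, 1/2)
2. N is the midpoint of EG ⇒ N = (1/2, 1/4)
2·[REG] = 1/2, 2·[LNG] = -1/4
[REG]:[LNG] = 1/2:-1/4 = -2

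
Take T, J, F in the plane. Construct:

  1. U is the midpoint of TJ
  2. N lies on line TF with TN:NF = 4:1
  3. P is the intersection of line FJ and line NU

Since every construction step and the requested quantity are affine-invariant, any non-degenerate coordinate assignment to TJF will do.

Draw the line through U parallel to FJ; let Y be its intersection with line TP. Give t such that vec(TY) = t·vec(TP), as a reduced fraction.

t = 1/2

Assign T = (0, 0), J = (1, 0), F = (0, 1) — the answer is frame-independent, so this choice is without loss of generality.
1. U is the midpoint of TJ ⇒ U = (1/2, 0)
2. N lies on line TF with TN:NF = 4:1 ⇒ N = (0, 4/5)
3. P is the intersection of line FJ and line NU ⇒ P = (-1/3, 4/3)
through U parallel to FJ: direction (1, -1); meets TP at Y = (-1/6, 2/3)
Y = T + t·(P−T) with t = 1/2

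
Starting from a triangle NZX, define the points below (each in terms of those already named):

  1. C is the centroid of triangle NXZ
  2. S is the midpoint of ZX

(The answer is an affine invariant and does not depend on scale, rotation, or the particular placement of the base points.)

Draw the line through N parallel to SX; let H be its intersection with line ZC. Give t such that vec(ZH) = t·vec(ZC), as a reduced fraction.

Choose coordinates N = (0, 0), Z = (1, 0), X = (0, 1).
1. C is the centroid of triangle NXZ ⇒ C = (1/3, 1/3)
2. S is the midpoint of ZX ⇒ S = (1/2, 1/2)
through N parallel to SX: direction (-1/2, 1/2); meets ZC at H = (-1, 1)
H = Z + t·(C−Z) with t = 3

t = 3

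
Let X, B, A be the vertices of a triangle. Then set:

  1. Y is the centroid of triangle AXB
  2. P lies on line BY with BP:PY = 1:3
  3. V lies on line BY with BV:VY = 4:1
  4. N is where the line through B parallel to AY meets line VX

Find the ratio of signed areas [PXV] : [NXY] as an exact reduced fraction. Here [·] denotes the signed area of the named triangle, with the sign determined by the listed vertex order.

Choose coordinates X = (0, 0), B = (1, 0), A = (0, 1).
1. Y is the centroid of triangle AXB ⇒ Y = (1/3, 1/3)
2. P lies on line BY with BP:PY = 1:3 ⇒ P = (5/6, 1/12)
3. V lies on line BY with BV:VY = 4:1 ⇒ V = (7/15, 4/15)
4. N is where the line through B parallel to AY meets line VX ⇒ N = (7/9, 4/9)
2·[PXV] = -11/60, 2·[NXY] = -1/9
[PXV]:[NXY] = -11/60:-1/9 = 33/20

[PXV]:[NXY] = 33/20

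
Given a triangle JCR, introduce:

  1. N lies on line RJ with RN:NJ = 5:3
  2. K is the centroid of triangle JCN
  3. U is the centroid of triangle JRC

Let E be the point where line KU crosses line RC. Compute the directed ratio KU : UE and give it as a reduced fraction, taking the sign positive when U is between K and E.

Choose coordinates J = (0, 0), C = (1, 0), R = (0, 1).
1. N lies on line RJ with RN:NJ = 5:3 ⇒ N = (0, 3/8)
2. K is the centroid of triangle JCN ⇒ K = (1/3, 1/8)
3. U is the centroid of triangle JRC ⇒ U = (1/3, 1/3)
line KU meets RC at E = (1/3, 2/3)
U = K + t·(E−K) with t = 5/13, so KU:UE = 5/13:8/13

KU:UE = 5/8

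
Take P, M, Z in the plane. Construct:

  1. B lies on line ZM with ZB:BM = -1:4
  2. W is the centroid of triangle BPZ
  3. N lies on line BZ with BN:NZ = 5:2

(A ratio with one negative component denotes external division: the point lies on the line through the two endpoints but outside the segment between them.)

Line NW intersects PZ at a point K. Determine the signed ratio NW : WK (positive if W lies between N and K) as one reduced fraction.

NW:WK = -1/7

Assign P = (0, 0), M = (1, 0), Z = (0, 1) — the answer is frame-independent, so this choice is without loss of generality.
1. B lies on line ZM with ZB:BM = -1:4 ⇒ B = (-1/3, 4/3)
2. W is the centroid of triangle BPZ ⇒ W = (-1/9, 7/9)
3. N lies on line BZ with BN:NZ = 5:2 ⇒ N = (-2/21, 23/21)
line NW meets PZ at K = (0, 3)
W = N + t·(K−N) with t = -1/6, so NW:WK = -1/6:7/6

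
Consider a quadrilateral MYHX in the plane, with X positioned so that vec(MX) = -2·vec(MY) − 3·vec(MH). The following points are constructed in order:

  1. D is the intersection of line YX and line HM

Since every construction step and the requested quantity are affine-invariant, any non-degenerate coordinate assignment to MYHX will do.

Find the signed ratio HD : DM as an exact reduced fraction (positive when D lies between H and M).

Work in coordinates with M = (0, 0), Y = (1, 0), H = (0, 1), X = (-2, -3).
1. D is the intersection of line YX and line HM ⇒ D = (0, -1)
D = H + t·(M−H) with t = 2, so HD:DM = t:(1−t) = 2:-1

HD:DM = -2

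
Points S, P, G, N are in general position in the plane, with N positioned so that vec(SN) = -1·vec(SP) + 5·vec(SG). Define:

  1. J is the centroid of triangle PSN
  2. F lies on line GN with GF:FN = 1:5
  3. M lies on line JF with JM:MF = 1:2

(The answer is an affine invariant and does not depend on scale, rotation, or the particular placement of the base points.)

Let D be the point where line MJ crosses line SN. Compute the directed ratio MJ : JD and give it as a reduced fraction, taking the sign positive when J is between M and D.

Work in coordinates with S = (0, 0), P = (1, 0), G = (0, 1), N = (-1, 5).
1. J is the centroid of triangle PSN ⇒ J = (0, 5/3)
2. F lies on line GN with GF:FN = 1:5 ⇒ F = (-1/6, 5/3)
3. M lies on line JF with JM:MF = 1:2 ⇒ M = (-1/18, 5/3)
line MJ meets SN at D = (-1/3, 5/3)
J = M + t·(D−M) with t = -1/5, so MJ:JD = -1/5:6/5

MJ:JD = -1/6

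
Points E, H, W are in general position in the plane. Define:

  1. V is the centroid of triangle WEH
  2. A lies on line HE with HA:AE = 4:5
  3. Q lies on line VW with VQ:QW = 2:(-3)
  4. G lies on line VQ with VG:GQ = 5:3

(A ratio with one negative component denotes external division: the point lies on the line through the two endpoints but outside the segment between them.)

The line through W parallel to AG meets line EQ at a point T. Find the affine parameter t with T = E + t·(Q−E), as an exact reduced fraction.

t = 7/11

Choose coordinates E = (0, 0), H = (1, 0), W = (0, 1).
1. V is the centroid of triangle WEH ⇒ V = (1/3, 1/3)
2. A lies on line HE with HA:AE = 4:5 ⇒ A = (5/9, 0)
3. Q lies on line VW with VQ:QW = 2:(-3) ⇒ Q = (1, -1)
4. G lies on line VQ with VG:GQ = 5:3 ⇒ G = (3/4, -1/2)
through W parallel to AG: direction (7/36, -1/2); meets EQ at T = (7/11, -7/11)
T = E + t·(Q−E) with t = 7/11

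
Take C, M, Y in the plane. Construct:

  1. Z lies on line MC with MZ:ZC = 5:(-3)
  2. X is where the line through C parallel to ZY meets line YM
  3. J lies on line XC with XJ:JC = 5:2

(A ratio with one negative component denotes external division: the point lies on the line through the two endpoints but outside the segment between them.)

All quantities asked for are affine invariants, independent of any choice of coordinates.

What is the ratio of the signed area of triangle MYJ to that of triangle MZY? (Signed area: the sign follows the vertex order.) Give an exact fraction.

[MYJ]:[MZY] = -2/7

Set C = (0, 0), M = (1, 0), Y = (0, 1); any affine frame gives the same invariant.
1. Z lies on line MC with MZ:ZC = 5:(-3) ⇒ Z = (-3/2, 0)
2. X is where the line through C parallel to ZY meets line YM ⇒ X = (3/5, 2/5)
3. J lies on line XC with XJ:JC = 5:2 ⇒ J = (6/35, 4/35)
2·[MYJ] = 5/7, 2·[MZY] = -5/2
[MYJ]:[MZY] = 5/7:-5/2 = -2/7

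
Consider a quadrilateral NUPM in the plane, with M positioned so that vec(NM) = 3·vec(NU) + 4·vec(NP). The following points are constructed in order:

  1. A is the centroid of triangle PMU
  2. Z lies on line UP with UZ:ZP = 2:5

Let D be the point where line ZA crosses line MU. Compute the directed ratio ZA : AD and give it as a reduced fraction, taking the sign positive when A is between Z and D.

Set N = (0, 0), U = (1, 0), P = (0, 1), M = (3, 4); any affine frame gives the same invariant.
1. A is the centroid of triangle PMU ⇒ A = (4/3, 5/3)
2. Z lies on line UP with UZ:ZP = 2:5 ⇒ Z = (5/7, 2/7)
line ZA meets MU at D = (-3, -8)
A = Z + t·(D−Z) with t = -1/6, so ZA:AD = -1/6:7/6

ZA:AD = -1/7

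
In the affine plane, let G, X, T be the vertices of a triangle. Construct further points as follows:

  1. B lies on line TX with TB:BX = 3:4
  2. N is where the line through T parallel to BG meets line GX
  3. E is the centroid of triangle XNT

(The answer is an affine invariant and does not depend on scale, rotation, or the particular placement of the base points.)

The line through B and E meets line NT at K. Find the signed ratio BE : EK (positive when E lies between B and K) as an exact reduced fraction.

BE:EK = 2/7

Assign G = (0, 0), X = (1, 0), T = (0, 1) — the answer is frame-independent, so this choice is without loss of generality.
1. B lies on line TX with TB:BX = 3:4 ⇒ B = (3/7, 4/7)
2. N is where the line through T parallel to BG meets line GX ⇒ N = (-3/4, 0)
3. E is the centroid of triangle XNT ⇒ E = (1/12, 1/3)
line BE meets NT at K = (-9/8, -1/2)
E = B + t·(K−B) with t = 2/9, so BE:EK = 2/9:7/9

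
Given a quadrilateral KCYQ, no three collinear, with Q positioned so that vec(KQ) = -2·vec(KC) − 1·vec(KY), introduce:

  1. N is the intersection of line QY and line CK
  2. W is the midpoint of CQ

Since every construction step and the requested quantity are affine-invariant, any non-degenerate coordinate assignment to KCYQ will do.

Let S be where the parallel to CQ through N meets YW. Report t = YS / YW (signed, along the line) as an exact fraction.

Assign K = (0, 0), C = (1, 0), Y = (0, 1), Q = (-2, -1) — the answer is frame-independent, so this choice is without loss of generality.
1. N is the intersection of line QY and line CK ⇒ N = (-1, 0)
2. W is the midpoint of CQ ⇒ W = (-1/2, -1/2)
through N parallel to CQ: direction (-3, -1); meets YW at S = (-1/4, 1/4)
S = Y + t·(W−Y) with t = 1/2

t = 1/2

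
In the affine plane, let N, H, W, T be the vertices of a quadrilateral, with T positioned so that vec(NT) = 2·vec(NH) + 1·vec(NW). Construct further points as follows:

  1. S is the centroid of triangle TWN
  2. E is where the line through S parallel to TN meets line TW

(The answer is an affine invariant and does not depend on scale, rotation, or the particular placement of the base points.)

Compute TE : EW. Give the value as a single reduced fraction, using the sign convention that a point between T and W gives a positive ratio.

Set N = (0, 0), H = (1, 0), W = (0, 1), T = (2, 1); any affine frame gives the same invariant.
1. S is the centroid of triangle TWN ⇒ S = (2/3, 2/3)
2. E is where the line through S parallel to TN meets line TW ⇒ E = (4/3, 1)
E = T + t·(W−T) with t = 1/3, so TE:EW = t:(1−t) = 1/3:2/3

TE:EW = 1/2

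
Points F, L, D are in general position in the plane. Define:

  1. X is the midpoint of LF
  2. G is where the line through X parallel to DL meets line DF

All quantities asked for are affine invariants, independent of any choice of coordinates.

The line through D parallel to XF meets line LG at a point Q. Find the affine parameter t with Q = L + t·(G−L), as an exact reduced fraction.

t = 2

Set F = (0, 0), L = (1, 0), D = (0, 1); any affine frame gives the same invariant.
1. X is the midpoint of LF ⇒ X = (1/2, 0)
2. G is where the line through X parallel to DL meets line DF ⇒ G = (0, 1/2)
through D parallel to XF: direction (-1/2, 0); meets LG at Q = (-1, 1)
Q = L + t·(G−L) with t = 2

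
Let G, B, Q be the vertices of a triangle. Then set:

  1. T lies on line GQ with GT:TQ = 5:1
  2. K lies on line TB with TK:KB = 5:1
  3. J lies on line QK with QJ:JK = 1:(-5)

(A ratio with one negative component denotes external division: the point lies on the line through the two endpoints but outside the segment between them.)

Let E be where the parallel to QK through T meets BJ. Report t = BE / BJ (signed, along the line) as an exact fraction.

t = 6

Choose coordinates G = (0, 0), B = (1, 0), Q = (0, 1).
1. T lies on line GQ with GT:TQ = 5:1 ⇒ T = (0, 5/6)
2. K lies on line TB with TK:KB = 5:1 ⇒ K = (5/6, 5/36)
3. J lies on line QK with QJ:JK = 1:(-5) ⇒ J = (-5/24, 175/144)
through T parallel to QK: direction (5/6, -31/36); meets BJ at E = (-25/4, 175/24)
E = B + t·(J−B) with t = 6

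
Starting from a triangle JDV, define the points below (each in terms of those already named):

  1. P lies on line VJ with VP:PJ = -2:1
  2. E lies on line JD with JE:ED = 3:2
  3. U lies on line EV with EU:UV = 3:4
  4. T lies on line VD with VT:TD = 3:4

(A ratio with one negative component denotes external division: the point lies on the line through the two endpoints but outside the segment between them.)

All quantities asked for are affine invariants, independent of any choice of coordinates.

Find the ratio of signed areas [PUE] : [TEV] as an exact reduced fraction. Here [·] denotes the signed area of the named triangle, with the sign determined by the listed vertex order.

[PUE]:[TEV] = 3

Set J = (0, 0), D = (1, 0), V = (0, 1); any affine frame gives the same invariant.
1. P lies on line VJ with VP:PJ = -2:1 ⇒ P = (0, -1)
2. E lies on line JD with JE:ED = 3:2 ⇒ E = (3/5, 0)
3. U lies on line EV with EU:UV = 3:4 ⇒ U = (12/35, 3/7)
4. T lies on line VD with VT:TD = 3:4 ⇒ T = (3/7, 4/7)
2·[PUE] = -18/35, 2·[TEV] = -6/35
[PUE]:[TEV] = -18/35:-6/35 = 3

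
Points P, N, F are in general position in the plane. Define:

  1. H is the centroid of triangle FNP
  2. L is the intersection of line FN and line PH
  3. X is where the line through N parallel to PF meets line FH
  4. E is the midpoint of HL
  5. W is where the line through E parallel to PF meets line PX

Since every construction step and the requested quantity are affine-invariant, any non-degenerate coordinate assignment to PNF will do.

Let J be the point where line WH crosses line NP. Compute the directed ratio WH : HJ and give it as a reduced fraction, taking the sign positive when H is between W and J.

Set P = (0, 0), N = (1, 0), F = (0, 1); any affine frame gives the same invariant.
1. H is the centroid of triangle FNP ⇒ H = (1/3, 1/3)
2. L is the intersection of line FN and line PH ⇒ L = (1/2, 1/2)
3. X is where the line through N parallel to PF meets line FH ⇒ X = (1, -1)
4. E is the midpoint of HL ⇒ E = (5/12, 5/12)
5. W is where the line through E parallel to PF meets line PX ⇒ W = (5/12, -5/12)
line WH meets NP at J = (10/27, 0)
H = W + t·(J−W) with t = 9/5, so WH:HJ = 9/5:-4/5

WH:HJ = -9/4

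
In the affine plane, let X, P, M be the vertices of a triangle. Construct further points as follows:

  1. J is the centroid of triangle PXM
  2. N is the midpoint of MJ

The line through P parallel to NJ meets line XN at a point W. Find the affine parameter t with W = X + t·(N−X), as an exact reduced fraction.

Assign X = (0, 0), P = (1, 0), M = (0, 1) — the answer is frame-independent, so this choice is without loss of generality.
1. J is the centroid of triangle PXM ⇒ J = (1/3, 1/3)
2. N is the midpoint of MJ ⇒ N = (1/6, 2/3)
through P parallel to NJ: direction (1/6, -1/3); meets XN at W = (1/3, 4/3)
W = X + t·(N−X) with t = 2

t = 2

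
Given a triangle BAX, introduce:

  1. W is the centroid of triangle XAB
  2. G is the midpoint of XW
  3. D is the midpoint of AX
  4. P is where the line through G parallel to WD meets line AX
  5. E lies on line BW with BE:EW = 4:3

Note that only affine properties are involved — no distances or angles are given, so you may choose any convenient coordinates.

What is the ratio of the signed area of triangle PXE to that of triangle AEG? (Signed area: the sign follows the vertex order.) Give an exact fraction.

Choose coordinates B = (0, 0), A = (1, 0), X = (0, 1).
1. W is the centroid of triangle XAB ⇒ W = (1/3, 1/3)
2. G is the midpoint of XW ⇒ G = (1/6, 2/3)
3. D is the midpoint of AX ⇒ D = (1/2, 1/2)
4. P is where the line through G parallel to WD meets line AX ⇒ P = (1/4, 3/4)
5. E lies on line BW with BE:EW = 4:3 ⇒ E = (4/21, 4/21)
2·[PXE] = 13/84, 2·[AEG] = -8/21
[PXE]:[AEG] = 13/84:-8/21 = -13/32

[PXE]:[AEG] = -13/32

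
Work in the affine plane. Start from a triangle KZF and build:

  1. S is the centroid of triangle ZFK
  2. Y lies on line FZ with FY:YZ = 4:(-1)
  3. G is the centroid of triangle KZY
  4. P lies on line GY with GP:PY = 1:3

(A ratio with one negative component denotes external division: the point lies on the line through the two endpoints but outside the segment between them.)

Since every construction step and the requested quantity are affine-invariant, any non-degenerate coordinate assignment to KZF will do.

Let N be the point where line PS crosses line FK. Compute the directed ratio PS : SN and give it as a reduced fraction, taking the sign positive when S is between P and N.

PS:SN = 7/4

Set K = (0, 0), Z = (1, 0), F = (0, 1); any affine frame gives the same invariant.
1. S is the centroid of triangle ZFK ⇒ S = (1/3, 1/3)
2. Y lies on line FZ with FY:YZ = 4:(-1) ⇒ Y = (4/3, -1/3)
3. G is the centroid of triangle KZY ⇒ G = (7/9, -1/9)
4. P lies on line GY with GP:PY = 1:3 ⇒ P = (11/12, -1/6)
line PS meets FK at N = (0, 13/21)
S = P + t·(N−P) with t = 7/11, so PS:SN = 7/11:4/11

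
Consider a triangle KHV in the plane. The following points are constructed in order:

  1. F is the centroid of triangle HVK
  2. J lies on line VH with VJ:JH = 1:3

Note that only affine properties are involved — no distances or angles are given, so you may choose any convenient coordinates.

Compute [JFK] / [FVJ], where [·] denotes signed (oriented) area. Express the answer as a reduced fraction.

[JFK]:[FVJ] = 2

Set K = (0, 0), H = (1, 0), V = (0, 1); any affine frame gives the same invariant.
1. F is the centroid of triangle HVK ⇒ F = (1/3, 1/3)
2. J lies on line VH with VJ:JH = 1:3 ⇒ J = (1/4, 3/4)
2·[JFK] = -1/6, 2·[FVJ] = -1/12
[JFK]:[FVJ] = -1/6:-1/12 = 2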